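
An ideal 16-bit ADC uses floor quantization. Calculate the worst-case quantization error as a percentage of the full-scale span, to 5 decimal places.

0.00153 %

Truncating → worst-case error = 1 LSB = V_FS/2^16, so 100/65536 = 0.00152588 % of full scale.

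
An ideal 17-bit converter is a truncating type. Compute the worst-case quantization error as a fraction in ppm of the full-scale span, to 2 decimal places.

Truncating → worst-case error = 1 LSB = V_FS/2^17, so 1e+06/131072 = 7.62939 ppm of full scale.

7.63 ppm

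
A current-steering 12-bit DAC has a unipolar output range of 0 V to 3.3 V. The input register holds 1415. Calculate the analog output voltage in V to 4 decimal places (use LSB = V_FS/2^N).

1.1400 V

LSB = 3.3 V / 2^12 = 0.806 mV.
V_out = 0 + 1415 × 0.000805664 V = 1.14001 V.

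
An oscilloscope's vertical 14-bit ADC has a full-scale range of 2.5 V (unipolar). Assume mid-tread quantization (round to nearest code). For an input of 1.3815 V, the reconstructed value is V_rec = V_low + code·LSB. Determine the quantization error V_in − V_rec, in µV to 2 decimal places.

One LSB is 2.5 V / 16384 = 152.59 µV.
(V_in − V_low)/LSB = (1.3815 − 0)/0.000152588 = 9053.7984 → code 9054 (round).
Reconstructed: 1.3815308 V.
V_in − V_rec = -3.07617e-05 V = -30.76 µV.

-30.76 µV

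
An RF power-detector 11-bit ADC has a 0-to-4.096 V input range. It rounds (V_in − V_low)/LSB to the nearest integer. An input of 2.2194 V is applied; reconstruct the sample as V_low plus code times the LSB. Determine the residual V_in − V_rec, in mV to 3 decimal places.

Step size: 4.096 V ÷ 2^11 = 2.000 mV.
Scaled input = 1109.7000 LSBs, so code = 1110.
V_rec = 0 + 1110·0.002 = 2.22 V.
V_in − V_rec = -0.0006 V = -0.600 mV.

-0.600 mV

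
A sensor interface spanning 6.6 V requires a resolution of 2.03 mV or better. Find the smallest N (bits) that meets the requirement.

12 bits

Number of steps required ≥ 6.6 V / 2.03 mV = 3251.23.
Need 2^N ≥ 3251.23; 2^11 = 2048, 2^12 = 4096.
Minimum N = 12.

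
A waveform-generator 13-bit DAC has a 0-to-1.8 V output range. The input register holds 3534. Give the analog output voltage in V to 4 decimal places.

0.7765 V

LSB = 1.8 V / 2^13 = 219.73 µV.
V_out = 0 + 3534 × 0.000219727 V = 0.776514 V.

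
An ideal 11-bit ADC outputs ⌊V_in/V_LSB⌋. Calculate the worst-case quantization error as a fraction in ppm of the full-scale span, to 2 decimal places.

488.28 ppm

Truncating → worst-case error = 1 LSB = V_FS/2^11, so 1e+06/2048 = 488.281 ppm of full scale.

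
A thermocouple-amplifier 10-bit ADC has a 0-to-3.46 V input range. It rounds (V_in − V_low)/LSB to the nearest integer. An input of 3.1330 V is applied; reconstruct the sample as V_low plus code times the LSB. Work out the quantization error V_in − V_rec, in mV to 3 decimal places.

Step size: 3.46 V ÷ 2^10 = 3.379 mV.
(V_in − V_low)/LSB = (3.1330 − 0)/0.00337891 = 927.2231 → code 927 (round).
V_rec = 0 + 927·0.00337891 = 3.1322461 V.
Difference: 0.000753906 V → 0.754 mV.

0.754 mV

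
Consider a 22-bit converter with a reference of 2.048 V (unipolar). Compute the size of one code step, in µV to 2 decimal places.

Full-scale span = 2.048 V.
LSB = 2.048 / 2^22 = 2.048 / 4194304 = 4.88281e-07 V = 0.49 µV.

0.49 µV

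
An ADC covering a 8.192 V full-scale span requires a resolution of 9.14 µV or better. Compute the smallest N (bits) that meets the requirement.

Number of steps required ≥ 8.192 V / 9.14 µV = 896280.09.
Need 2^N ≥ 896280.09; 2^19 = 524288, 2^20 = 1048576.
Minimum N = 20.

20 bits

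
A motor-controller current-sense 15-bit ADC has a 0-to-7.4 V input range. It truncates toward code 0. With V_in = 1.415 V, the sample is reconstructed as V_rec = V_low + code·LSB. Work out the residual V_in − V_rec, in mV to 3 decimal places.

0.175 mV

One LSB is 7.4 V / 32768 = 225.83 µV.
(V_in − V_low)/LSB = (1.415 − 0)/0.00022583 = 6265.7730 → code 6265 (floor).
V_rec = 0 + 6265·0.00022583 = 1.4148254 V.
Error = 1.415 − 1.4148254 = 0.000174561 V = 0.175 mV.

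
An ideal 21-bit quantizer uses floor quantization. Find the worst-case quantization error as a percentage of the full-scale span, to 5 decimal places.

Truncating → worst-case error = 1 LSB = V_FS/2^21, so 100/2097152 = 4.76837e-05 % of full scale.

0.00005 %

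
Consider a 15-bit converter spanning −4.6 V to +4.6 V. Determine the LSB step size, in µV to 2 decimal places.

Full-scale span = 9.2 V.
LSB = 9.2 / 2^15 = 9.2 / 32768 = 0.000280762 V = 280.76 µV.

280.76 µV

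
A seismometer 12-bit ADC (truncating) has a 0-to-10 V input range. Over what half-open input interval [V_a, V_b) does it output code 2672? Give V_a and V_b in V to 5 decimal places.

[6.52344 V, 6.52588 V)

LSB = 10/2^12 = 2.441 mV.
V_a = V_low + 2672·LSB = 6.52344 V; V_b = V_low + 2673·LSB = 6.52588 V.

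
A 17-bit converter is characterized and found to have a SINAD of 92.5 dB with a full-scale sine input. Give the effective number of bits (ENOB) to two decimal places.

ENOB = (SINAD − 1.76) / 6.02 = (92.5 − 1.76)/6.02 = 15.073.

15.07 bits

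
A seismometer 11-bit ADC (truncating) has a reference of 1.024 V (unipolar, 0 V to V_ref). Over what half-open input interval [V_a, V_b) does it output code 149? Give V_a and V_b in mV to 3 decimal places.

[74.500 mV, 75.000 mV)

LSB = 1.024/2^11 = 0.500 mV.
V_a = V_low + 149·LSB = 0.0745 V; V_b = V_low + 150·LSB = 0.075 V.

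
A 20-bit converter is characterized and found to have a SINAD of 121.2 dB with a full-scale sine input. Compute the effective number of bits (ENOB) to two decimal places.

ENOB = (SINAD − 1.76) / 6.02 = (121.2 − 1.76)/6.02 = 19.841.

19.84 bits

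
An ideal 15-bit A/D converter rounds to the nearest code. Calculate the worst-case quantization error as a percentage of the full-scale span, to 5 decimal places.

Rounding → worst-case error = ½ LSB = V_FS/2^16, so 100/65536 = 0.00152588 % of full scale.

0.00153 %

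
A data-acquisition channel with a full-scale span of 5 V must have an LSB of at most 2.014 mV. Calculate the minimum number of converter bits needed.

12 bits

Number of steps required ≥ 5 V / 2.014 mV = 2482.62.
Need 2^N ≥ 2482.62; 2^11 = 2048, 2^12 = 4096.
Minimum N = 12.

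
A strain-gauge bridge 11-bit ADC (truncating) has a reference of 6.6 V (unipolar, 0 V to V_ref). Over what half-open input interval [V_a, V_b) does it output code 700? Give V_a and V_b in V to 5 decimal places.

[2.25586 V, 2.25908 V)

LSB = 6.6/2^11 = 3.223 mV.
V_a = V_low + 700·LSB = 2.25586 V; V_b = V_low + 701·LSB = 2.25908 V.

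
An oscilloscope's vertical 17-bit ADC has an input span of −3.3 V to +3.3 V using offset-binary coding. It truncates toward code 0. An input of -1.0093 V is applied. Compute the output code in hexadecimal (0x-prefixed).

code 0xB1B3 (decimal 45491)

Full-scale span = 6.6 V; LSB = 6.6/2^17 = 50.35 µV.
Input sits at 45491.914 steps above V_low.
So the output code is 45491.
In hexadecimal (0x-prefixed): 0xB1B3.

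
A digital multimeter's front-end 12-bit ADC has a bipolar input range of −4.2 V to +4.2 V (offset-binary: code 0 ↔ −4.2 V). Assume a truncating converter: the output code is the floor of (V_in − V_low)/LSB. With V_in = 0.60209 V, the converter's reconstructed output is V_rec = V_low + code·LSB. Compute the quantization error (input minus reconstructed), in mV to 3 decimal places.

LSB = 8.4/2^12 = 2.051 mV.
(V_in − V_low)/LSB = (0.60209 − (−4.2))/0.00205078 = 2341.5906 → code 2341 (floor).
Reconstructed: 0.60087891 V.
Difference: 0.00121109 V → 1.211 mV.

1.211 mV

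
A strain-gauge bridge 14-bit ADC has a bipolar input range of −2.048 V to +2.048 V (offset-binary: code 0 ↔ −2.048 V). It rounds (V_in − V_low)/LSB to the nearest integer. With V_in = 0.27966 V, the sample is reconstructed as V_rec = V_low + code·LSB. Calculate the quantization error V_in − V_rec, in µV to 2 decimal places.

-90.00 µV

LSB = 4.096/2^14 = 250.00 µV.
(0.27966 − (−2.048))/0.00025 = 9310.6400; round gives code 9311.
V_rec = (−2.048) + 9311·0.00025 = 0.27975 V.
Error = 0.27966 − 0.27975 = -9e-05 V = -90.00 µV.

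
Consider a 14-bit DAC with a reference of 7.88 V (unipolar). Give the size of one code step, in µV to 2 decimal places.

Full-scale span = 7.88 V.
LSB = 7.88 / 2^14 = 7.88 / 16384 = 0.000480957 V = 480.96 µV.

480.96 µV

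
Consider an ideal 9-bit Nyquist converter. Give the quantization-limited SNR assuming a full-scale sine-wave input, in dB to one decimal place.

SNR ≈ 6.02·N + 1.76 dB = 6.02·9 + 1.76 = 55.94 dB.

55.9 dB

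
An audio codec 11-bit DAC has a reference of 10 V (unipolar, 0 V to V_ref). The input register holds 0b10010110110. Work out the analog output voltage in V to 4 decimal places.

5.8887 V

LSB = 10 V / 2^11 = 4.883 mV.
Code 0b10010110110 = 1206 decimal.
V_out = 0 + 1206 × 0.00488281 V = 5.88867 V.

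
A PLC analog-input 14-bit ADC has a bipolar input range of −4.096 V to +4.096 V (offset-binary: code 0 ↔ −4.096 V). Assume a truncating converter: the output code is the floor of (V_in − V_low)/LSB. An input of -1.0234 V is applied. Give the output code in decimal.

code 6145

With 16384 levels over 8.192 V, one step is 0.500 mV.
Input sits at 6145.200 steps above V_low.
So the output code is 6145.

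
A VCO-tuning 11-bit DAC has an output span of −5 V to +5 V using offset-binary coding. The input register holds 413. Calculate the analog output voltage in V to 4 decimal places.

LSB = 10 V / 2^11 = 4.883 mV.
V_out = (−5) + 413 × 0.00488281 V = -2.9834 V.

-2.9834 V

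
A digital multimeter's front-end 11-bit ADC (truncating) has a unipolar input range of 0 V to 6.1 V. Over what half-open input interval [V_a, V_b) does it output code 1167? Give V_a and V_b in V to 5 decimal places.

LSB = 6.1/2^11 = 2.979 mV.
V_a = V_low + 1167·LSB = 3.47593 V; V_b = V_low + 1168·LSB = 3.47891 V.

[3.47593 V, 3.47891 V)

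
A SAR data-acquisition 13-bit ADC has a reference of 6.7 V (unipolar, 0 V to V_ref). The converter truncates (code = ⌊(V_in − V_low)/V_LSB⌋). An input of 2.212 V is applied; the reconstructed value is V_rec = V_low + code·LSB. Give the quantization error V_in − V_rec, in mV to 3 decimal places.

0.477 mV

Step size: 6.7 V ÷ 2^13 = 0.818 mV.
Scaled input = 2704.5827 LSBs, so code = 2704.
Reconstructed: 2.2115234 V.
Difference: 0.000476562 V → 0.477 mV.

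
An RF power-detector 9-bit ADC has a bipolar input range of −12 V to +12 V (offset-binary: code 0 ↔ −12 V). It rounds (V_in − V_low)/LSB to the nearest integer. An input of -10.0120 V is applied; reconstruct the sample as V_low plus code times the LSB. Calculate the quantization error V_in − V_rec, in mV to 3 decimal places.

19.250 mV

One LSB is 24 V / 512 = 46.875 mV.
(V_in − V_low)/LSB = (-10.0120 − (−12))/0.046875 = 42.4107 → code 42 (round).
V_rec = (−12) + 42·0.046875 = -10.03125 V.
Difference: 0.01925 V → 19.250 mV.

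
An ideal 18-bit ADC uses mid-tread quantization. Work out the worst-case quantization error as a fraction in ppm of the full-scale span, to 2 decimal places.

Rounding → worst-case error = ½ LSB = V_FS/2^19, so 1e+06/524288 = 1.90735 ppm of full scale.

1.91 ppm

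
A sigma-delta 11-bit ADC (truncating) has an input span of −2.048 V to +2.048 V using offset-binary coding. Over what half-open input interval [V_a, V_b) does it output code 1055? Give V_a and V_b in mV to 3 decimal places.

LSB = 4.096/2^11 = 2.000 mV.
V_a = V_low + 1055·LSB = 0.062 V; V_b = V_low + 1056·LSB = 0.064 V.

[62.000 mV, 64.000 mV)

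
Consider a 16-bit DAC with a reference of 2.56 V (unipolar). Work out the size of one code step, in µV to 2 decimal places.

Full-scale span = 2.56 V.
LSB = 2.56 / 2^16 = 2.56 / 65536 = 3.90625e-05 V = 39.06 µV.

39.06 µV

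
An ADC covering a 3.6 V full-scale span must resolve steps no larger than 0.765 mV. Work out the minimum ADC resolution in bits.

Number of steps required ≥ 3.6 V / 0.765 mV = 4705.88.
Need 2^N ≥ 4705.88; 2^12 = 4096, 2^13 = 8192.
Minimum N = 13.

13 bits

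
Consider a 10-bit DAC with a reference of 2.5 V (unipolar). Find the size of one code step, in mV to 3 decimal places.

2.441 mV

Full-scale span = 2.5 V.
LSB = 2.5 / 2^10 = 2.5 / 1024 = 0.00244141 V = 2.441 mV.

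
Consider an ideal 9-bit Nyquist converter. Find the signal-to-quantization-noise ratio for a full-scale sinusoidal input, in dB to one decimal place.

55.9 dB

SNR ≈ 6.02·N + 1.76 dB = 6.02·9 + 1.76 = 55.94 dB.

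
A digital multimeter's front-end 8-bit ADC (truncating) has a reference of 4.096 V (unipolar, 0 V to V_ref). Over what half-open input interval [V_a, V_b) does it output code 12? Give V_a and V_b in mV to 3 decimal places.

[192.000 mV, 208.000 mV)

LSB = 4.096/2^8 = 16.000 mV.
V_a = V_low + 12·LSB = 0.192 V; V_b = V_low + 13·LSB = 0.208 V.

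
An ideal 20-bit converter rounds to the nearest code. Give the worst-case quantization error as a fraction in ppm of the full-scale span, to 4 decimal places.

Rounding → worst-case error = ½ LSB = V_FS/2^21, so 1e+06/2097152 = 0.476837 ppm of full scale.

0.4768 ppm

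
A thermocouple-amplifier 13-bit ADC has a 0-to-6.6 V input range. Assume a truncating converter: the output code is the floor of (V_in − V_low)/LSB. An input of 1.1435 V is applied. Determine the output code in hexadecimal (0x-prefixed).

code 0x58B (decimal 1419)

Full-scale span = 6.6 V; LSB = 6.6/2^13 = 0.806 mV.
(1.1435 − 0) / 0.000805664 = 1419.326 LSBs.
⌊·⌋(1419.326) = 1419.
In hexadecimal (0x-prefixed): 0x58B.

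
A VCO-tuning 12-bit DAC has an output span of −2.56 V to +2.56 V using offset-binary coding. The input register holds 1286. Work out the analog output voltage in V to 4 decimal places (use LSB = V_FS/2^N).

-0.9525 V

LSB = 5.12 V / 2^12 = 1.250 mV.
V_out = (−2.56) + 1286 × 0.00125 V = -0.9525 V.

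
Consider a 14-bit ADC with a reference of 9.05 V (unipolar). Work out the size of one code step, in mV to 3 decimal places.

0.552 mV

Full-scale span = 9.05 V.
LSB = 9.05 / 2^14 = 9.05 / 16384 = 0.000552368 V = 0.552 mV.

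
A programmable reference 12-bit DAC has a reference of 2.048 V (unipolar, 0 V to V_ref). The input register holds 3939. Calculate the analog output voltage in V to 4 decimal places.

1.9695 V

LSB = 2.048 V / 2^12 = 0.500 mV.
V_out = 0 + 3939 × 0.0005 V = 1.9695 V.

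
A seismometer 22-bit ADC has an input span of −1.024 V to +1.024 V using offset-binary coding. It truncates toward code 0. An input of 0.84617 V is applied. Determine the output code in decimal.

code 3830108

With 4194304 levels over 2.048 V, one step is 0.49 µV.
(0.84617 − (−1.024)) / 4.88281e-07 = 3830108.160 LSBs.
Floor → code 3830108.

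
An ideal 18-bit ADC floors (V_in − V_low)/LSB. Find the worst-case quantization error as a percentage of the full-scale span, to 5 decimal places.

Truncating → worst-case error = 1 LSB = V_FS/2^18, so 100/262144 = 0.00038147 % of full scale.

0.00038 %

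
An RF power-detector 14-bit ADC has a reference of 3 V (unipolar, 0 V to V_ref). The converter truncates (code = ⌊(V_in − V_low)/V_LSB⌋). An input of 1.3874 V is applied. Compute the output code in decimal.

Full-scale span = 3 V; LSB = 3/2^14 = 183.11 µV.
(V_in − V_low)/LSB = (1.3874 − 0) / 0.000183105 = 7577.054.
Floor → code 7577.

code 7577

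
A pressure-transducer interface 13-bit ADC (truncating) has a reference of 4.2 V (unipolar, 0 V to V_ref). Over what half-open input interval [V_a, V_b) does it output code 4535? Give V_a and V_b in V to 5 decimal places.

LSB = 4.2/2^13 = 0.513 mV.
V_a = V_low + 4535·LSB = 2.32507 V; V_b = V_low + 4536·LSB = 2.32559 V.

[2.32507 V, 2.32559 V)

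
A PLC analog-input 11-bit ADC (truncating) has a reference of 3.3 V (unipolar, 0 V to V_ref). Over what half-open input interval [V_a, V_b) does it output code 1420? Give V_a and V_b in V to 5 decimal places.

LSB = 3.3/2^11 = 1.611 mV.
V_a = V_low + 1420·LSB = 2.28809 V; V_b = V_low + 1421·LSB = 2.2897 V.

[2.28809 V, 2.28970 V)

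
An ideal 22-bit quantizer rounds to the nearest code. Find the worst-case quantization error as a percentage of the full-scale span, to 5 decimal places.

0.00001 %

Rounding → worst-case error = ½ LSB = V_FS/2^23, so 100/8388608 = 1.19209e-05 % of full scale.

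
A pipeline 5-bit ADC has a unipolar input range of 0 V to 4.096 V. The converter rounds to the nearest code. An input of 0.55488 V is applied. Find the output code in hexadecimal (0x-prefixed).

LSB = 4.096 V / 32 = 128.000 mV.
(0.55488 − 0) / 0.128 = 4.335 LSBs.
round(4.335) = 4.
In hexadecimal (0x-prefixed): 0x4.

code 0x4 (decimal 4)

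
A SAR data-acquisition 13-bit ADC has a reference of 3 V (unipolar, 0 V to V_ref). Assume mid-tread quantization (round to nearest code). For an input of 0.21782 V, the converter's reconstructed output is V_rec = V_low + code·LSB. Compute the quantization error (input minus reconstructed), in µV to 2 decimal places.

-75.51 µV

Step size: 3 V ÷ 2^13 = 366.21 µV.
(V_in − V_low)/LSB = (0.21782 − 0)/0.000366211 = 594.7938 → code 595 (round).
Reconstructed: 0.21789551 V.
V_in − V_rec = -7.55078e-05 V = -75.51 µV.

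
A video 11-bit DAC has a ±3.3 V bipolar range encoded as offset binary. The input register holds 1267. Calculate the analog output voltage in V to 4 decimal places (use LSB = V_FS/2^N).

0.7831 V

LSB = 6.6 V / 2^11 = 3.223 mV.
V_out = (−3.3) + 1267 × 0.00322266 V = 0.783105 V.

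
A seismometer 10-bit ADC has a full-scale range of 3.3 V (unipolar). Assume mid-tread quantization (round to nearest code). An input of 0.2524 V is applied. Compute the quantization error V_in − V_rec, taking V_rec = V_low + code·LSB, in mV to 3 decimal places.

Step size: 3.3 V ÷ 2^10 = 3.223 mV.
(V_in − V_low)/LSB = (0.2524 − 0)/0.00322266 = 78.3205 → code 78 (round).
Code 78 maps back to 0 + 78×0.00322266 V = 0.25136719 V.
Error = 0.2524 − 0.25136719 = 0.00103281 V = 1.033 mV.

1.033 mV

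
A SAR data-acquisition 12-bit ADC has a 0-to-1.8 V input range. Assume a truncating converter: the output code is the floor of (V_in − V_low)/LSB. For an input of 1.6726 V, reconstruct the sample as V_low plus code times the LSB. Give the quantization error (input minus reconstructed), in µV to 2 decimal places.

41.41 µV

One LSB is 1.8 V / 4096 = 439.45 µV.
(V_in − V_low)/LSB = (1.6726 − 0)/0.000439453 = 3806.0942 → code 3806 (floor).
V_rec = 0 + 3806·0.000439453 = 1.6725586 V.
V_in − V_rec = 4.14063e-05 V = 41.41 µV.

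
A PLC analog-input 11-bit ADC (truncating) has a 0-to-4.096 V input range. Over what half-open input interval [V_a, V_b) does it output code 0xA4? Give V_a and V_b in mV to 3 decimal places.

[328.000 mV, 330.000 mV)

LSB = 4.096/2^11 = 2.000 mV.
Code 0xA4 = 164 decimal.
V_a = V_low + 164·LSB = 0.328 V; V_b = V_low + 165·LSB = 0.33 V.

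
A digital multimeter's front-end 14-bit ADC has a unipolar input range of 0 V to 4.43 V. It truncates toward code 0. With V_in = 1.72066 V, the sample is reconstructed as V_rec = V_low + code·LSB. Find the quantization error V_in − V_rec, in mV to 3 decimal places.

One LSB is 4.43 V / 16384 = 270.39 µV.
(1.72066 − 0)/0.000270386 = 6363.7231; ⌊·⌋ gives code 6363.
V_rec = 0 + 6363·0.000270386 = 1.7204645 V.
Difference: 0.000195522 V → 0.196 mV.

0.196 mV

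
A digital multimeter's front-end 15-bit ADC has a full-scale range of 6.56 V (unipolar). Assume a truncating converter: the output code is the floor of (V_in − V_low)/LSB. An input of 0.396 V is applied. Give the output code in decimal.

LSB = 6.56 V / 32768 = 200.20 µV.
(V_in − V_low)/LSB = (0.396 − 0) / 0.000200195 = 1978.068.
So the output code is 1978.

code 1978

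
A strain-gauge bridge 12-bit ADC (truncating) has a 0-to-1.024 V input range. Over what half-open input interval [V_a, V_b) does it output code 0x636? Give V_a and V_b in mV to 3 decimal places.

LSB = 1.024/2^12 = 250.00 µV.
Code 0x636 = 1590 decimal.
V_a = V_low + 1590·LSB = 0.3975 V; V_b = V_low + 1591·LSB = 0.39775 V.

[397.500 mV, 397.750 mV)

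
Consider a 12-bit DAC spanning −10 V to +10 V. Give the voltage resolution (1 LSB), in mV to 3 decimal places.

4.883 mV

Full-scale span = 20 V.
LSB = 20 / 2^12 = 20 / 4096 = 0.00488281 V = 4.883 mV.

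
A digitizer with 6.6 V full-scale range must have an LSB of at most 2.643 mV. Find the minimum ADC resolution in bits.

12 bits

Number of steps required ≥ 6.6 V / 2.643 mV = 2497.16.
Need 2^N ≥ 2497.16; 2^11 = 2048, 2^12 = 4096.
Minimum N = 12.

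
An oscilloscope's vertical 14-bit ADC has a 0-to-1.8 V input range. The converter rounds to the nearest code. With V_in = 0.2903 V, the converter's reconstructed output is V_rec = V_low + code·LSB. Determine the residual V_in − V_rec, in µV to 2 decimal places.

Step size: 1.8 V ÷ 2^14 = 109.86 µV.
(V_in − V_low)/LSB = (0.2903 − 0)/0.000109863 = 2642.3751 → code 2642 (round).
Reconstructed: 0.29025879 V.
Error = 0.2903 − 0.29025879 = 4.12109e-05 V = 41.21 µV.

41.21 µV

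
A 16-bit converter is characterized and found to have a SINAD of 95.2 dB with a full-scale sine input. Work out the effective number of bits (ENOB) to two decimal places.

15.52 bits

ENOB = (SINAD − 1.76) / 6.02 = (95.2 − 1.76)/6.02 = 15.522.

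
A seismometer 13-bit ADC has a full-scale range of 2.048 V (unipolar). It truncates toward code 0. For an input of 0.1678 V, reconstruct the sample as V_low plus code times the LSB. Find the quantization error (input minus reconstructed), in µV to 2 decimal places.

Step size: 2.048 V ÷ 2^13 = 250.00 µV.
(V_in − V_low)/LSB = (0.1678 − 0)/0.00025 = 671.2000 → code 671 (floor).
Reconstructed: 0.16775 V.
V_in − V_rec = 5e-05 V = 50.00 µV.

50.00 µV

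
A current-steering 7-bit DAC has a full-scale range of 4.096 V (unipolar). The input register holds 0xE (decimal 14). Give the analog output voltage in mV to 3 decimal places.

LSB = 4.096 V / 2^7 = 32.000 mV.
Code 0xE = 14 decimal.
V_out = 0 + 14 × 0.032 V = 0.448 V.
= 448.000 mV.

448.000 mV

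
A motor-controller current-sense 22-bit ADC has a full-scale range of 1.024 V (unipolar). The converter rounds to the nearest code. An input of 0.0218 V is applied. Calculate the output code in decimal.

code 89293

Full-scale span = 1.024 V; LSB = 1.024/2^22 = 0.24 µV.
(V_in − V_low)/LSB = (0.0218 − 0) / 2.44141e-07 = 89292.800.
round(89292.800) = 89293.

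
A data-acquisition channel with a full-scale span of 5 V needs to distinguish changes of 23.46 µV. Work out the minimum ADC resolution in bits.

18 bits

Number of steps required ≥ 5 V / 23.46 µV = 213128.73.
Need 2^N ≥ 213128.73; 2^17 = 131072, 2^18 = 262144.
Minimum N = 18.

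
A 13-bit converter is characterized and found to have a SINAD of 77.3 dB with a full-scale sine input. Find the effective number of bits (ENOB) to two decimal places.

ENOB = (SINAD − 1.76) / 6.02 = (77.3 − 1.76)/6.02 = 12.548.

12.55 bits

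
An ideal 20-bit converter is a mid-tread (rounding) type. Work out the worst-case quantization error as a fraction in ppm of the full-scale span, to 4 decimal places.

Rounding → worst-case error = ½ LSB = V_FS/2^21, so 1e+06/2097152 = 0.476837 ppm of full scale.

0.4768 ppm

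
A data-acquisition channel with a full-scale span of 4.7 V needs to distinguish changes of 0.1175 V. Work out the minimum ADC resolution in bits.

Number of steps required ≥ 4.7 V / 0.1175 V = 40.00.
Need 2^N ≥ 40.00; 2^5 = 32, 2^6 = 64.
Minimum N = 6.

6 bits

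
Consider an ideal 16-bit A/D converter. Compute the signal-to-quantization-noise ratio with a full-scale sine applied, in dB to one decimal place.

98.1 dB

SNR ≈ 6.02·N + 1.76 dB = 6.02·16 + 1.76 = 98.08 dB.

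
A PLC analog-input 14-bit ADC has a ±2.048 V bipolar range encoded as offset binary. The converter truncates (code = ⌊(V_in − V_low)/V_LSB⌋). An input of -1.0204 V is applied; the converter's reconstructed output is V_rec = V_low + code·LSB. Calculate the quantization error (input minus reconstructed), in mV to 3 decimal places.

One LSB is 4.096 V / 16384 = 250.00 µV.
(-1.0204 − (−2.048))/0.00025 = 4110.4000; ⌊·⌋ gives code 4110.
V_rec = (−2.048) + 4110·0.00025 = -1.0205 V.
Error = -1.0204 − (−1.0205) = 0.0001 V = 0.100 mV.

0.100 mV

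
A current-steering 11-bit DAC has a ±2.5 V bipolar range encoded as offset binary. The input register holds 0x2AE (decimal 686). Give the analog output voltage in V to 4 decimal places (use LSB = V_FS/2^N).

-0.8252 V

LSB = 5 V / 2^11 = 2.441 mV.
Code 0x2AE = 686 decimal.
V_out = (−2.5) + 686 × 0.00244141 V = -0.825195 V.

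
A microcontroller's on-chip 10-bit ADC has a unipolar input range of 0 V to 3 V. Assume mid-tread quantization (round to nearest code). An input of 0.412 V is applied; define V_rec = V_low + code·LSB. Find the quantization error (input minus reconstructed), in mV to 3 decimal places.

Step size: 3 V ÷ 2^10 = 2.930 mV.
Scaled input = 140.6293 LSBs, so code = 141.
Code 141 maps back to 0 + 141×0.00292969 V = 0.41308594 V.
Difference: -0.00108594 V → -1.086 mV.

-1.086 mV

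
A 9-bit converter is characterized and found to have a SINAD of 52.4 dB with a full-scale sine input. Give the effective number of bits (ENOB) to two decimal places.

ENOB = (SINAD − 1.76) / 6.02 = (52.4 − 1.76)/6.02 = 8.412.

8.41 bits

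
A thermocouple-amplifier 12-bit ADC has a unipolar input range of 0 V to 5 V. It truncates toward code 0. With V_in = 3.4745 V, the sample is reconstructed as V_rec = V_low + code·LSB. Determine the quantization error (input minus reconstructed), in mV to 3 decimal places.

0.379 mV

LSB = 5/2^12 = 1.221 mV.
Scaled input = 2846.3104 LSBs, so code = 2846.
Code 2846 maps back to 0 + 2846×0.0012207 V = 3.4741211 V.
Difference: 0.000378906 V → 0.379 mV.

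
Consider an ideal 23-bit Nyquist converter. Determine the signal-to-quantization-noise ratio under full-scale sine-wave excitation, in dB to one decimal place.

SNR ≈ 6.02·N + 1.76 dB = 6.02·23 + 1.76 = 140.22 dB.

140.2 dB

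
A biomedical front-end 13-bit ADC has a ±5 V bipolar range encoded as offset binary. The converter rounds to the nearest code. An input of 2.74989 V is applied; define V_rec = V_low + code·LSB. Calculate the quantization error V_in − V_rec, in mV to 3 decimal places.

LSB = 10/2^13 = 1.221 mV.
(2.74989 − (−5))/0.0012207 = 6348.7099; round gives code 6349.
Reconstructed: 2.7502441 V.
Difference: -0.000354141 V → -0.354 mV.

-0.354 mV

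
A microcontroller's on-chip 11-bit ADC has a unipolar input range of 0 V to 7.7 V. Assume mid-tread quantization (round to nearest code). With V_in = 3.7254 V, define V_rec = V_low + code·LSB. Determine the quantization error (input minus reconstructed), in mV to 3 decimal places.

-0.528 mV

One LSB is 7.7 V / 2048 = 3.760 mV.
(V_in − V_low)/LSB = (3.7254 − 0)/0.00375977 = 990.8596 → code 991 (round).
V_rec = 0 + 991·0.00375977 = 3.7259277 V.
V_in − V_rec = -0.000527734 V = -0.528 mV.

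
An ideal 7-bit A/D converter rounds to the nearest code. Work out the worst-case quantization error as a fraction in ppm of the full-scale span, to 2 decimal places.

Rounding → worst-case error = ½ LSB = V_FS/2^8, so 1e+06/256 = 3906.25 ppm of full scale.

3906.25 ppm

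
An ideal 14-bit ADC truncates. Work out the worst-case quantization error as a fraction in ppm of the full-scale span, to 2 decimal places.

Truncating → worst-case error = 1 LSB = V_FS/2^14, so 1e+06/16384 = 61.0352 ppm of full scale.

61.04 ppm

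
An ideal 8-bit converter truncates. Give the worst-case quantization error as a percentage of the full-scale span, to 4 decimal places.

0.3906 %

Truncating → worst-case error = 1 LSB = V_FS/2^8, so 100/256 = 0.390625 % of full scale.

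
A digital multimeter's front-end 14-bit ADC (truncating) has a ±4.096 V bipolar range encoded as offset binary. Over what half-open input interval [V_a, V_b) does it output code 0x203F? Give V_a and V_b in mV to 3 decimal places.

LSB = 8.192/2^14 = 0.500 mV.
Code 0x203F = 8255 decimal.
V_a = V_low + 8255·LSB = 0.0315 V; V_b = V_low + 8256·LSB = 0.032 V.

[31.500 mV, 32.000 mV)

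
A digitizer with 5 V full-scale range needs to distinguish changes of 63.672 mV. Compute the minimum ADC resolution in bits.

Number of steps required ≥ 5 V / 63.672 mV = 78.53.
Need 2^N ≥ 78.53; 2^6 = 64, 2^7 = 128.
Minimum N = 7.

7 bits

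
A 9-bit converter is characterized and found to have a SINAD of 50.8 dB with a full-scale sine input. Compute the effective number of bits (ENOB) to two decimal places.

ENOB = (SINAD − 1.76) / 6.02 = (50.8 − 1.76)/6.02 = 8.146.

8.15 bits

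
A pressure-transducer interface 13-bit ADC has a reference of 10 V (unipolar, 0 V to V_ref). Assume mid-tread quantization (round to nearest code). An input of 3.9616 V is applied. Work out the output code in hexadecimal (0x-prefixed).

With 8192 levels over 10 V, one step is 1.221 mV.
(3.9616 − 0) / 0.0012207 = 3245.343 LSBs.
Round → code 3245.
In hexadecimal (0x-prefixed): 0xCAD.

code 0xCAD (decimal 3245)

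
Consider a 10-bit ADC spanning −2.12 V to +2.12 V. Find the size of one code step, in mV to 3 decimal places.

Full-scale span = 4.24 V.
LSB = 4.24 / 2^10 = 4.24 / 1024 = 0.00414063 V = 4.141 mV.

4.141 mV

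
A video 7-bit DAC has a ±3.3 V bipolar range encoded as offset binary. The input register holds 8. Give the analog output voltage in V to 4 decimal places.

LSB = 6.6 V / 2^7 = 51.562 mV.
V_out = (−3.3) + 8 × 0.0515625 V = -2.8875 V.

-2.8875 V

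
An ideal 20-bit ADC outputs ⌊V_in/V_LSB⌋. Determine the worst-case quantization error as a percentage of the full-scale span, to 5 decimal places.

0.00010 %

Truncating → worst-case error = 1 LSB = V_FS/2^20, so 100/1048576 = 9.53674e-05 % of full scale.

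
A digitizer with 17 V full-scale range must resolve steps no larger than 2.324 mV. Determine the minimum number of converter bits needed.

13 bits

Number of steps required ≥ 17 V / 2.324 mV = 7314.97.
Need 2^N ≥ 7314.97; 2^12 = 4096, 2^13 = 8192.
Minimum N = 13.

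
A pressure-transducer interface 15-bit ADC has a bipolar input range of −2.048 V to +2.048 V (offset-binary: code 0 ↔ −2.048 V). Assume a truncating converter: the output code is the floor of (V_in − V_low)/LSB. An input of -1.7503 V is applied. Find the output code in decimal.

With 32768 levels over 4.096 V, one step is 125.00 µV.
Input sits at 2381.600 steps above V_low.
⌊·⌋(2381.600) = 2381.

code 2381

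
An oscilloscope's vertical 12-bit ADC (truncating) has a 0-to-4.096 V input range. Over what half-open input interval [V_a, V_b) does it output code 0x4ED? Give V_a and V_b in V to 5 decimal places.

[1.26100 V, 1.26200 V)

LSB = 4.096/2^12 = 1.000 mV.
Code 0x4ED = 1261 decimal.
V_a = V_low + 1261·LSB = 1.261 V; V_b = V_low + 1262·LSB = 1.262 V.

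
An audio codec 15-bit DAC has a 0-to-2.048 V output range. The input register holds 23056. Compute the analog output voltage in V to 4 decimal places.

1.4410 V

LSB = 2.048 V / 2^15 = 62.50 µV.
V_out = 0 + 23056 × 6.25e-05 V = 1.441 V.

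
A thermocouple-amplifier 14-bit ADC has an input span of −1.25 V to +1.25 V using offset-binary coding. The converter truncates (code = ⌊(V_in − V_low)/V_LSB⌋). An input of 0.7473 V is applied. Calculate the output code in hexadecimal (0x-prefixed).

code 0x3321 (decimal 13089)

Full-scale span = 2.5 V; LSB = 2.5/2^14 = 152.59 µV.
(V_in − V_low)/LSB = (0.7473 − (−1.25)) / 0.000152588 = 13089.505.
⌊·⌋(13089.505) = 13089.
In hexadecimal (0x-prefixed): 0x3321.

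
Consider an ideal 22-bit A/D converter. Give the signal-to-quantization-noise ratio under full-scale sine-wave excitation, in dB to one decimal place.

SNR ≈ 6.02·N + 1.76 dB = 6.02·22 + 1.76 = 134.20 dB.

134.2 dB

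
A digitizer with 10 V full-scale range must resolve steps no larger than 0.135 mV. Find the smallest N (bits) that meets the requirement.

17 bits

Number of steps required ≥ 10 V / 0.135 mV = 74074.07.
Need 2^N ≥ 74074.07; 2^16 = 65536, 2^17 = 131072.
Minimum N = 17.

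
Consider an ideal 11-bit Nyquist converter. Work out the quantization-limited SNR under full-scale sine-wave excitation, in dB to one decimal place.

68.0 dB

SNR ≈ 6.02·N + 1.76 dB = 6.02·11 + 1.76 = 67.98 dB.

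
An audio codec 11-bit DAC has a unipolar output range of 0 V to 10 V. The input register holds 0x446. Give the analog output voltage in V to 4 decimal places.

LSB = 10 V / 2^11 = 4.883 mV.
Code 0x446 = 1094 decimal.
V_out = 0 + 1094 × 0.00488281 V = 5.3418 V.

5.3418 V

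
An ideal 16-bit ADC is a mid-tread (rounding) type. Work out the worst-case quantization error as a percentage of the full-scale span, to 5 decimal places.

Rounding → worst-case error = ½ LSB = V_FS/2^17, so 100/131072 = 0.000762939 % of full scale.

0.00076 %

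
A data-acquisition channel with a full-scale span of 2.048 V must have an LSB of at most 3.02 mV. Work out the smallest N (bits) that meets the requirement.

Number of steps required ≥ 2.048 V / 3.02 mV = 678.15.
Need 2^N ≥ 678.15; 2^9 = 512, 2^10 = 1024.
Minimum N = 10.

10 bits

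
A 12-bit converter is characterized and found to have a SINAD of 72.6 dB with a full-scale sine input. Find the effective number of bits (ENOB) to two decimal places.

11.77 bits

ENOB = (SINAD − 1.76) / 6.02 = (72.6 − 1.76)/6.02 = 11.767.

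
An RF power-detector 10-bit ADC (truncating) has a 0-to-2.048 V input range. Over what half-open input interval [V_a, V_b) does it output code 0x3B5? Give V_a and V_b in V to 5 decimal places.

LSB = 2.048/2^10 = 2.000 mV.
Code 0x3B5 = 949 decimal.
V_a = V_low + 949·LSB = 1.898 V; V_b = V_low + 950·LSB = 1.9 V.

[1.89800 V, 1.90000 V)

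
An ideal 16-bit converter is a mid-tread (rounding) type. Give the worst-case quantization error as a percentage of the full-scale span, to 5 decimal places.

0.00076 %

Rounding → worst-case error = ½ LSB = V_FS/2^17, so 100/131072 = 0.000762939 % of full scale.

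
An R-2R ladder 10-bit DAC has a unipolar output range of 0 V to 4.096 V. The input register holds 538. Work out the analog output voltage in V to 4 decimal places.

LSB = 4.096 V / 2^10 = 4.000 mV.
V_out = 0 + 538 × 0.004 V = 2.152 V.

2.1520 V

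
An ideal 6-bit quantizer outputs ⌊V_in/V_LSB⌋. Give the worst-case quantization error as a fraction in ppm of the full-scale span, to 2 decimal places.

Truncating → worst-case error = 1 LSB = V_FS/2^6, so 1e+06/64 = 15625 ppm of full scale.

15625.00 ppm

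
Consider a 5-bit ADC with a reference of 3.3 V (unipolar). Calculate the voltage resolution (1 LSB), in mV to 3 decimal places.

Full-scale span = 3.3 V.
LSB = 3.3 / 2^5 = 3.3 / 32 = 0.103125 V = 103.125 mV.

103.125 mV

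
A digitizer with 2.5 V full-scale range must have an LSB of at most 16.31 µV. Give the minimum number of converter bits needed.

18 bits

Number of steps required ≥ 2.5 V / 16.31 µV = 153280.20.
Need 2^N ≥ 153280.20; 2^17 = 131072, 2^18 = 262144.
Minimum N = 18.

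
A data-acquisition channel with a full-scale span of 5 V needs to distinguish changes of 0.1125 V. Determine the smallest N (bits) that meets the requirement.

Number of steps required ≥ 5 V / 0.1125 V = 44.44.
Need 2^N ≥ 44.44; 2^5 = 32, 2^6 = 64.
Minimum N = 6.

6 bits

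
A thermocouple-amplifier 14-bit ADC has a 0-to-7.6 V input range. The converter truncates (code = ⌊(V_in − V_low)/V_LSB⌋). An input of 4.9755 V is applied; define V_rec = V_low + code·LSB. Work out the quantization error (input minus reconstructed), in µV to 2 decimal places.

60.55 µV

Step size: 7.6 V ÷ 2^14 = 463.87 µV.
(V_in − V_low)/LSB = (4.9755 − 0)/0.000463867 = 10726.1305 → code 10726 (floor).
Code 10726 maps back to 0 + 10726×0.000463867 V = 4.9754395 V.
Error = 4.9755 − 4.9754395 = 6.05469e-05 V = 60.55 µV.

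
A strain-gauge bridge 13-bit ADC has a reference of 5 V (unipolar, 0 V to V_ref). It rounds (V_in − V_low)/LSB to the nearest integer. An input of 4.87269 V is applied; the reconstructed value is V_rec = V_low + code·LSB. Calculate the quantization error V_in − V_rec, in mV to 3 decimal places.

0.253 mV

One LSB is 5 V / 8192 = 0.610 mV.
(V_in − V_low)/LSB = (4.87269 − 0)/0.000610352 = 7983.4153 → code 7983 (round).
V_rec = 0 + 7983·0.000610352 = 4.8724365 V.
V_in − V_rec = 0.000253477 V = 0.253 mV.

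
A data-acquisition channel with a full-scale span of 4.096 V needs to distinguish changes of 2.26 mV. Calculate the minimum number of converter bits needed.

Number of steps required ≥ 4.096 V / 2.26 mV = 1812.39.
Need 2^N ≥ 1812.39; 2^10 = 1024, 2^11 = 2048.
Minimum N = 11.

11 bits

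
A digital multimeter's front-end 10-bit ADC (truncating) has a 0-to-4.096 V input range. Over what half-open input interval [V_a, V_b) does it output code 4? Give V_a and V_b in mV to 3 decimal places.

[16.000 mV, 20.000 mV)

LSB = 4.096/2^10 = 4.000 mV.
V_a = V_low + 4·LSB = 0.016 V; V_b = V_low + 5·LSB = 0.02 V.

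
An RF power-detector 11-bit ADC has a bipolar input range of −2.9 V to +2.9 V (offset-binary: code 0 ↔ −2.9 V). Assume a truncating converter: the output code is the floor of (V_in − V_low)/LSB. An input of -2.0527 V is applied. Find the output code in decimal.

LSB = 5.8 V / 2048 = 2.832 mV.
(V_in − V_low)/LSB = (-2.0527 − (−2.9)) / 0.00283203 = 299.185.
So the output code is 299.

code 299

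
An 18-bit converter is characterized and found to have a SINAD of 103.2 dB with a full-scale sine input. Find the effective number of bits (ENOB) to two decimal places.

ENOB = (SINAD − 1.76) / 6.02 = (103.2 − 1.76)/6.02 = 16.850.

16.85 bits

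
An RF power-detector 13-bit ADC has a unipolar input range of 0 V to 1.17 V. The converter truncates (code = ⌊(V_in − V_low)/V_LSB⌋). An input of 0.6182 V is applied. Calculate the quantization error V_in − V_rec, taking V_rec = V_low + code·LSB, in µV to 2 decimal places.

65.23 µV

Step size: 1.17 V ÷ 2^13 = 142.82 µV.
(0.6182 − 0)/0.000142822 = 4328.4568; ⌊·⌋ gives code 4328.
V_rec = 0 + 4328·0.000142822 = 0.61813477 V.
Error = 0.6182 − 0.61813477 = 6.52344e-05 V = 65.23 µV.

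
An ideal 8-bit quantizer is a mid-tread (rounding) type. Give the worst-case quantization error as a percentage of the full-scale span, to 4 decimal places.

0.1953 %

Rounding → worst-case error = ½ LSB = V_FS/2^9, so 100/512 = 0.195312 % of full scale.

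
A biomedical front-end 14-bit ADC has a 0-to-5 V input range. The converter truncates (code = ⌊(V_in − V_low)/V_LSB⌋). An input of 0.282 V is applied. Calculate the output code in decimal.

LSB = 5 V / 16384 = 305.18 µV.
(0.282 − 0) / 0.000305176 = 924.058 LSBs.
Floor → code 924.

code 924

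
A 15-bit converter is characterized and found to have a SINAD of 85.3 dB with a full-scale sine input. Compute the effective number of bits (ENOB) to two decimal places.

ENOB = (SINAD − 1.76) / 6.02 = (85.3 − 1.76)/6.02 = 13.877.

13.88 bits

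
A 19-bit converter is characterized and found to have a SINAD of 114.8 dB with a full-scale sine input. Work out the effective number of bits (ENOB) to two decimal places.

ENOB = (SINAD − 1.76) / 6.02 = (114.8 − 1.76)/6.02 = 18.777.

18.78 bits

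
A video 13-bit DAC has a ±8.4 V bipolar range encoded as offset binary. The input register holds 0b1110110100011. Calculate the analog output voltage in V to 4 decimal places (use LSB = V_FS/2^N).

7.1593 V

LSB = 16.8 V / 2^13 = 2.051 mV.
Code 0b1110110100011 = 7587 decimal.
V_out = (−8.4) + 7587 × 0.00205078 V = 7.15928 V.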